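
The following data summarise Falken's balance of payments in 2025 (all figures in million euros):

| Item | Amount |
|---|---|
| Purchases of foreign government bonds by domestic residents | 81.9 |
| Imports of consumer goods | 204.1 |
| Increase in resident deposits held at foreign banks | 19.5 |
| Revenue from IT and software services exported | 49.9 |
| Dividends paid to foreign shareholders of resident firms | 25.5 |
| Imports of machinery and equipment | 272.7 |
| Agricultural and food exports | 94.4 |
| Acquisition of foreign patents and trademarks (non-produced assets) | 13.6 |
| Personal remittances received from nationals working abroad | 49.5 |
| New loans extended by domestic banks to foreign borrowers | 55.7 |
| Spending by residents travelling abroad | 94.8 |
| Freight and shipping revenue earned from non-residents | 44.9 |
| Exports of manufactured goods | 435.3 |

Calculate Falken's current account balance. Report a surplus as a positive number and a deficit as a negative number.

76.9

Goods: -204.1 + 94.4 + 435.3 - 272.7 = 52.9
Services: 49.9 - 94.8 + 44.9 = 0.0
Primary income: -25.5
Secondary income: 49.5
Current account = 52.9 + 0.0 + (-25.5) + 49.5 = 76.9
(Excluded from the current account — financial account: purchases of foreign government bonds by domestic residents 81.9, increase in resident deposits held at foreign banks 19.5, new loans extended by domestic banks to foreign borrowers 55.7; capital account: acquisition of foreign patents and trademarks (non-produced assets) 13.6.)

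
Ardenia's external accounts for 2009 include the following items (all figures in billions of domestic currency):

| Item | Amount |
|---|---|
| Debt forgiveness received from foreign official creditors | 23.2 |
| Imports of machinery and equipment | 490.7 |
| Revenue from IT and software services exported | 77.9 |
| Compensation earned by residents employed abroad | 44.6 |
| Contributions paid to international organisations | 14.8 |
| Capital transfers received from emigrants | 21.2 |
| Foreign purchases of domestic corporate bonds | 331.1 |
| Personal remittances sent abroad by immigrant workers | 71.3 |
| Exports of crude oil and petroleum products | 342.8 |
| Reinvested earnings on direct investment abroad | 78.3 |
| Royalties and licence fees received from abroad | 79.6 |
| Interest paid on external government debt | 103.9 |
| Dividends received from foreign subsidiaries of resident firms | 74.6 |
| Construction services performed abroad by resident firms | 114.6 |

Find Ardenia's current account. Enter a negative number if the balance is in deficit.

131.7

Goods: -490.7 + 342.8 = -147.9
Services: 114.6 + 77.9 + 79.6 = 272.1
Primary income: 78.3 - 103.9 + 44.6 + 74.6 = 93.6
Secondary income: -14.8 - 71.3 = -86.1
Current account = (-147.9) + 272.1 + 93.6 + (-86.1) = 131.7
(Excluded from the current account — capital account: debt forgiveness received from foreign official creditors 23.2, capital transfers received from emigrants 21.2; financial account: foreign purchases of domestic corporate bonds 331.1.)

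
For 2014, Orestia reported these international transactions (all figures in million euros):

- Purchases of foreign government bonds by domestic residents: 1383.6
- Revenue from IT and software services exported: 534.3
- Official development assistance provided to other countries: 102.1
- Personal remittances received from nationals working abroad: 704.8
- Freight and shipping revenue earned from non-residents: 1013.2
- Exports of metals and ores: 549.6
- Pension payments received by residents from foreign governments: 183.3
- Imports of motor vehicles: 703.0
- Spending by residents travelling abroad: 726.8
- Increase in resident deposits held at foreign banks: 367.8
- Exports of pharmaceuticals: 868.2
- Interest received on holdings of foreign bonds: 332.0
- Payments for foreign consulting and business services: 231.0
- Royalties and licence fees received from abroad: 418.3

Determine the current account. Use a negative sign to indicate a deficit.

2840.8

Goods: 868.2 + 549.6 - 703.0 = 714.8
Services: -726.8 - 231.0 + 418.3 + 534.3 + 1013.2 = 1008.0
Primary income: 332.0
Secondary income: 704.8 - 102.1 + 183.3 = 786.0
Current account = 714.8 + 1008.0 + 332.0 + 786.0 = 2840.8
(Excluded from the current account — financial account: purchases of foreign government bonds by domestic residents 1383.6, increase in resident deposits held at foreign banks 367.8.)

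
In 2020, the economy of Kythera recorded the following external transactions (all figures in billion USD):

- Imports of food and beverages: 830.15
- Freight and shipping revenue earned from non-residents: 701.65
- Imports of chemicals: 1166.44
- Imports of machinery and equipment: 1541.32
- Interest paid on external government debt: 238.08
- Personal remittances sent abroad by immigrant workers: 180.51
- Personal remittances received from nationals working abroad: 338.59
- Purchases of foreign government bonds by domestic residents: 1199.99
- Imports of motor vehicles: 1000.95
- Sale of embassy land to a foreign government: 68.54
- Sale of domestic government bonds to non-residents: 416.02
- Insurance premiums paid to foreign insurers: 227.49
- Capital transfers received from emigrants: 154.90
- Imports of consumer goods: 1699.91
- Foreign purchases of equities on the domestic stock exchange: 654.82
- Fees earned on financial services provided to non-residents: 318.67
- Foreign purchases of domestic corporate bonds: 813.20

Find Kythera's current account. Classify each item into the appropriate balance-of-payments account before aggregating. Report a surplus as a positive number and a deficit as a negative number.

Goods: -1541.32 - 1699.91 - 830.15 - 1000.95 - 1166.44 = -6238.77
Services: -227.49 + 318.67 + 701.65 = 792.83
Primary income: -238.08
Secondary income: -180.51 + 338.59 = 158.08
Current account = (-6238.77) + 792.83 + (-238.08) + 158.08 = -5525.94
(Excluded from the current account — financial account: purchases of foreign government bonds by domestic residents 1199.99, sale of domestic government bonds to non-residents 416.02, foreign purchases of equities on the domestic stock exchange 654.82, foreign purchases of domestic corporate bonds 813.20; capital account: sale of embassy land to a foreign government 68.54, capital transfers received from emigrants 154.90.)

-5525.94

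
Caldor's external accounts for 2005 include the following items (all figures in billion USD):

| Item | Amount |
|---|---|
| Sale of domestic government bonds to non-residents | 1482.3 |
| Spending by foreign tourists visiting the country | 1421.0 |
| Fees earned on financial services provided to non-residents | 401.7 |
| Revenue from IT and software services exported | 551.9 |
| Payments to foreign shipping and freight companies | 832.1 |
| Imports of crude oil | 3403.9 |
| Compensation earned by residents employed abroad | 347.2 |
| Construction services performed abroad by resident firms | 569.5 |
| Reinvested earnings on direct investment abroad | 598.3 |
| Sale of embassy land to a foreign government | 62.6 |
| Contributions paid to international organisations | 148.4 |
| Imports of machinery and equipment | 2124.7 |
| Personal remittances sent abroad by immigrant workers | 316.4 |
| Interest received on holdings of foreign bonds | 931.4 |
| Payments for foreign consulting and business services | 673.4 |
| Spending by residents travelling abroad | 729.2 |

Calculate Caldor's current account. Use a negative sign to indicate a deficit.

-3407.1

Goods: -2124.7 - 3403.9 = -5528.6
Services: 569.5 - 673.4 - 729.2 + 401.7 + 1421.0 - 832.1 + 551.9 = 709.4
Primary income: 347.2 + 598.3 + 931.4 = 1876.9
Secondary income: -148.4 - 316.4 = -464.8
Current account = (-5528.6) + 709.4 + 1876.9 + (-464.8) = -3407.1
(Excluded from the current account — financial account: sale of domestic government bonds to non-residents 1482.3; capital account: sale of embassy land to a foreign government 62.6.)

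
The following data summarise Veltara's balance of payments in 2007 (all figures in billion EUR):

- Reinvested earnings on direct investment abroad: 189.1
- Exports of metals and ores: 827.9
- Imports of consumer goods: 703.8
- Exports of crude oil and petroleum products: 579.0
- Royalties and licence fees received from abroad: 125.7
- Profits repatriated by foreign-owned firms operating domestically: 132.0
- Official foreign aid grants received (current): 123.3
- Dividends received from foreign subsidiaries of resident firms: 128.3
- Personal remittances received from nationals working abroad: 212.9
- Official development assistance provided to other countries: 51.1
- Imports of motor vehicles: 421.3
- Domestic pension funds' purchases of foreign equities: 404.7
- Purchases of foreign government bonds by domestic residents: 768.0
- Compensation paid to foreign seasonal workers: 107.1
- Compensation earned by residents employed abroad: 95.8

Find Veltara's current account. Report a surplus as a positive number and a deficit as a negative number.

866.7

Goods: -421.3 + 579.0 + 827.9 - 703.8 = 281.8
Services: 125.7
Primary income: -107.1 - 132.0 + 128.3 + 189.1 + 95.8 = 174.1
Secondary income: -51.1 + 212.9 + 123.3 = 285.1
Current account = 281.8 + 125.7 + 174.1 + 285.1 = 866.7
(Excluded from the current account — financial account: domestic pension funds' purchases of foreign equities 404.7, purchases of foreign government bonds by domestic residents 768.0.)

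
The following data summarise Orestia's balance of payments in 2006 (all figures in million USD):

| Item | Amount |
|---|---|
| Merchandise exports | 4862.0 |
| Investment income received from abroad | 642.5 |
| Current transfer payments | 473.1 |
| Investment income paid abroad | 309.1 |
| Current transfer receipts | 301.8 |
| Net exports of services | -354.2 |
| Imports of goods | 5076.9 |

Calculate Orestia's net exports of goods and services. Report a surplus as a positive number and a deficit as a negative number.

-569.1

Goods balance = 4862.0 - 5076.9 = -214.9
Services balance = -354.2
Trade balance (goods + services) = -214.9 + (-354.2) = -569.1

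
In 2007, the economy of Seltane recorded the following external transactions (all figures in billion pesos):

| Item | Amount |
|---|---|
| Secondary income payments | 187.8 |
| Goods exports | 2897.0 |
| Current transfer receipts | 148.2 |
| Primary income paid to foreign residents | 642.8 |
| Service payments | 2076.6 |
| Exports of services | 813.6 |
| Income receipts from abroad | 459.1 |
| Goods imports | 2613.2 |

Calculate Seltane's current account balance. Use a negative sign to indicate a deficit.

Goods balance = 2897.0 - 2613.2 = 283.8
Services balance = 813.6 - 2076.6 = -1263.0
Trade balance (goods + services) = 283.8 + (-1263.0) = -979.2
Net primary income = 459.1 - 642.8 = -183.7
Net secondary income = 148.2 - 187.8 = -39.6
Current account = -979.2 + (-183.7) + (-39.6) = -1202.5

-1202.5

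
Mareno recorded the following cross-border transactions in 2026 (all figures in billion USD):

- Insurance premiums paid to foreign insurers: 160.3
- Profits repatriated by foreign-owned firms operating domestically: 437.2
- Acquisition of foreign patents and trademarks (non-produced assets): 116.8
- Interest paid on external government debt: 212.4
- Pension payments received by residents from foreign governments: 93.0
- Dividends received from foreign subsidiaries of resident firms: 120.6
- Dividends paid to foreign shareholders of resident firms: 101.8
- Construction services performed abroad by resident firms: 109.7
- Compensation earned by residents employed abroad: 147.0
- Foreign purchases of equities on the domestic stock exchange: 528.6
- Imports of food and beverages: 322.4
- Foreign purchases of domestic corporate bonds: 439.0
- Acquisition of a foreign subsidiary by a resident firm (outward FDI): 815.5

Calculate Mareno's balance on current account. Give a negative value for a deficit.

Goods: -322.4
Services: 109.7 - 160.3 = -50.6
Primary income: -101.8 - 437.2 + 147.0 - 212.4 + 120.6 = -483.8
Secondary income: 93.0
Current account = (-322.4) + (-50.6) + (-483.8) + 93.0 = -763.8
(Excluded from the current account — capital account: acquisition of foreign patents and trademarks (non-produced assets) 116.8; financial account: foreign purchases of equities on the domestic stock exchange 528.6, foreign purchases of domestic corporate bonds 439.0, acquisition of a foreign subsidiary by a resident firm (outward FDI) 815.5.)

-763.8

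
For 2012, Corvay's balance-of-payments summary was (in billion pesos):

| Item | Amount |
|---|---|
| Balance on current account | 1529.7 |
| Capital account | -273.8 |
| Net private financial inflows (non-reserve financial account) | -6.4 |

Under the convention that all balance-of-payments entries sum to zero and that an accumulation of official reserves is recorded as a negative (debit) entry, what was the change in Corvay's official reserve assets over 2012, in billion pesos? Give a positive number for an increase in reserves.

1249.5

Official reserve transactions balance = -(1529.7 + (-273.8) + (-6.4)) = -1249.5
An accumulation of reserves is recorded as a debit (negative entry), so the change in the stock of reserves is the negative of that balance.
Change in official reserves = -(-1249.5) = 1249.5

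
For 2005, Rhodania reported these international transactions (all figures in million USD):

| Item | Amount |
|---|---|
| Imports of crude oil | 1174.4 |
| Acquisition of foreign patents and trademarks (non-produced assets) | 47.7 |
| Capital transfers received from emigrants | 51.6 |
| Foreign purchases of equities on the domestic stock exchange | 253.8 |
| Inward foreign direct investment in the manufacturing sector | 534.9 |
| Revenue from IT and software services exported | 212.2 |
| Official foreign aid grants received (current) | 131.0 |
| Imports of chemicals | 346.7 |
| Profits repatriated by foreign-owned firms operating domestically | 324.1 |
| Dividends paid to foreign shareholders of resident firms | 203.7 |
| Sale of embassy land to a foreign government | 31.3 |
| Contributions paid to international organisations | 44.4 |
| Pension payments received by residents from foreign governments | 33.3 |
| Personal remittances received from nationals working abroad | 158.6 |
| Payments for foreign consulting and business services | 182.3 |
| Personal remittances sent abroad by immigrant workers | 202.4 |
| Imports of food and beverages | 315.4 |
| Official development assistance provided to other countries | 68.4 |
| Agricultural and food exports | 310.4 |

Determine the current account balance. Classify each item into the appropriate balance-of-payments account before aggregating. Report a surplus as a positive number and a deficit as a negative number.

Goods: 310.4 - 315.4 - 346.7 - 1174.4 = -1526.1
Services: -182.3 + 212.2 = 29.9
Primary income: -203.7 - 324.1 = -527.8
Secondary income: -68.4 - 44.4 + 131.0 + 158.6 + 33.3 - 202.4 = 7.7
Current account = (-1526.1) + 29.9 + (-527.8) + 7.7 = -2016.3
(Excluded from the current account — capital account: acquisition of foreign patents and trademarks (non-produced assets) 47.7, capital transfers received from emigrants 51.6, sale of embassy land to a foreign government 31.3; financial account: foreign purchases of equities on the domestic stock exchange 253.8, inward foreign direct investment in the manufacturing sector 534.9.)

-2016.3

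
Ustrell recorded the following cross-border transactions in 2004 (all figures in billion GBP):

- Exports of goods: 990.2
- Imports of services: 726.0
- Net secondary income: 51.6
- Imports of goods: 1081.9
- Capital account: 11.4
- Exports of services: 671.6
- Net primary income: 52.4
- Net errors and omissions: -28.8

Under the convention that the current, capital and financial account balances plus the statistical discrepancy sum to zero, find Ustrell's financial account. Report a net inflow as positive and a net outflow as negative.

Goods balance = 990.2 - 1081.9 = -91.7
Services balance = 671.6 - 726.0 = -54.4
Trade balance (goods + services) = -91.7 + (-54.4) = -146.1
Net primary income = 52.4
Net secondary income = 51.6
Current account = -146.1 + 52.4 + 51.6 = -42.1
Financial account = -(-42.1 + 11.4 + (-28.8)) = 59.5

59.5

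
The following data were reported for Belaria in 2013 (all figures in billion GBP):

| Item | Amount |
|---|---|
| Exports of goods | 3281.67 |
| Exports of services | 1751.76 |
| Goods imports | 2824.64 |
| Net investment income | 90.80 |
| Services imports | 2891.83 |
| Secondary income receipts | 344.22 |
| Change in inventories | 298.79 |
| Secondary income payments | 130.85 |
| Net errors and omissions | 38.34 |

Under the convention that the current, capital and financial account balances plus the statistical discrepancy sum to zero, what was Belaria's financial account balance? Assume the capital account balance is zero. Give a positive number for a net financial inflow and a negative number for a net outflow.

340.53

Goods balance = 3281.67 - 2824.64 = 457.03
Services balance = 1751.76 - 2891.83 = -1140.07
Trade balance (goods + services) = 457.03 + (-1140.07) = -683.04
Net primary income = 90.80
Net secondary income = 344.22 - 130.85 = 213.37
Current account = -683.04 + 90.80 + 213.37 = -378.87
Financial account = -(-378.87 + 38.34) = 340.53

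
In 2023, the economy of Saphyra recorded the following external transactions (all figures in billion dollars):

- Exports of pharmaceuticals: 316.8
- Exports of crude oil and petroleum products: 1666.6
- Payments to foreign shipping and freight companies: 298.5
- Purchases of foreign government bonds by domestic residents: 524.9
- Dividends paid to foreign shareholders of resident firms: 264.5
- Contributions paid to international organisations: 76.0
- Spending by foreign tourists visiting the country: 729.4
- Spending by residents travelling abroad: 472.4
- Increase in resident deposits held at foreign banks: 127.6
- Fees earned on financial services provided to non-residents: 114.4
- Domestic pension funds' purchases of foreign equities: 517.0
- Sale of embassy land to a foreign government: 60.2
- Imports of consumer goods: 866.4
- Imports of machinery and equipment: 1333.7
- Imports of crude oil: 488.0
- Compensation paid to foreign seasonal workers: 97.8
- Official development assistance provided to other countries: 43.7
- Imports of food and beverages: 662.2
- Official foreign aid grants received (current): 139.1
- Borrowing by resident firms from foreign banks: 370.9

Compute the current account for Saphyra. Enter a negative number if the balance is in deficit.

Goods: 1666.6 + 316.8 - 662.2 - 1333.7 - 866.4 - 488.0 = -1366.9
Services: 114.4 + 729.4 - 298.5 - 472.4 = 72.9
Primary income: -97.8 - 264.5 = -362.3
Secondary income: 139.1 - 76.0 - 43.7 = 19.4
Current account = (-1366.9) + 72.9 + (-362.3) + 19.4 = -1636.9
(Excluded from the current account — financial account: purchases of foreign government bonds by domestic residents 524.9, increase in resident deposits held at foreign banks 127.6, domestic pension funds' purchases of foreign equities 517.0, borrowing by resident firms from foreign banks 370.9; capital account: sale of embassy land to a foreign government 60.2.)

-1636.9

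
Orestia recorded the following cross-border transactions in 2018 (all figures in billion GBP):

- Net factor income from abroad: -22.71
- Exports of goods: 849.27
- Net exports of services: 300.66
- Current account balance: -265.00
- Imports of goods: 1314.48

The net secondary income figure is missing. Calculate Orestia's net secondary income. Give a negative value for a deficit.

-77.74

Current account = goods balance + services balance + net primary income + net secondary income
Sum of the known components = -187.26
Net secondary income = CA - (known components) = -265.00 - (-187.26) = -77.74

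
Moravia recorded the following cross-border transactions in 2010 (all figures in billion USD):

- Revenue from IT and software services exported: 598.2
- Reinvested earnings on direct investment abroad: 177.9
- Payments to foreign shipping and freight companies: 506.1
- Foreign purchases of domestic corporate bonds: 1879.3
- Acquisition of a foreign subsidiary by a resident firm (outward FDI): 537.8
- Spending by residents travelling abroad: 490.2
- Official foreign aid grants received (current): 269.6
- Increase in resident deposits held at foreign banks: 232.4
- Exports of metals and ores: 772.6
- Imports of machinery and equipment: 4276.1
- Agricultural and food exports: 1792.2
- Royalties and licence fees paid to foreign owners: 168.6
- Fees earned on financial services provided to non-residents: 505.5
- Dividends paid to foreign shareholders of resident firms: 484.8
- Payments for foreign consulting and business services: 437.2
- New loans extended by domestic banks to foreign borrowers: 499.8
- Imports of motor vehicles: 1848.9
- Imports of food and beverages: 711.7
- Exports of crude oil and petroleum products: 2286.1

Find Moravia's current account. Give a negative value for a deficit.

-2521.5

Goods: -711.7 + 2286.1 - 4276.1 + 772.6 + 1792.2 - 1848.9 = -1985.8
Services: -168.6 - 506.1 + 598.2 - 437.2 + 505.5 - 490.2 = -498.4
Primary income: -484.8 + 177.9 = -306.9
Secondary income: 269.6
Current account = (-1985.8) + (-498.4) + (-306.9) + 269.6 = -2521.5
(Excluded from the current account — financial account: foreign purchases of domestic corporate bonds 1879.3, acquisition of a foreign subsidiary by a resident firm (outward FDI) 537.8, increase in resident deposits held at foreign banks 232.4, new loans extended by domestic banks to foreign borrowers 499.8.)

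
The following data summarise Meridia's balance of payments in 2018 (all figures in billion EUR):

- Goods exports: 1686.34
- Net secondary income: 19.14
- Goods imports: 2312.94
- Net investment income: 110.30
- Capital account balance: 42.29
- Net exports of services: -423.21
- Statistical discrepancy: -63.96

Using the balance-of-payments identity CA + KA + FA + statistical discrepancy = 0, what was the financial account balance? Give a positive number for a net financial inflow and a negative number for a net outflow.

Goods balance = 1686.34 - 2312.94 = -626.60
Services balance = -423.21
Trade balance (goods + services) = -626.60 + (-423.21) = -1049.81
Net primary income = 110.30
Net secondary income = 19.14
Current account = -1049.81 + 110.30 + 19.14 = -920.37
Financial account = -(-920.37 + 42.29 + (-63.96)) = 942.04

942.04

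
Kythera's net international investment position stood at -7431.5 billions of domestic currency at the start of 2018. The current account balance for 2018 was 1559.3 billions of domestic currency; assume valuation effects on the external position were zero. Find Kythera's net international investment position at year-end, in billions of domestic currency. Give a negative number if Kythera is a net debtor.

-5872.2

With no valuation effects, change in NIIP = current account = 1559.3
End-of-year NIIP = -7431.5 + 1559.3 = -5872.2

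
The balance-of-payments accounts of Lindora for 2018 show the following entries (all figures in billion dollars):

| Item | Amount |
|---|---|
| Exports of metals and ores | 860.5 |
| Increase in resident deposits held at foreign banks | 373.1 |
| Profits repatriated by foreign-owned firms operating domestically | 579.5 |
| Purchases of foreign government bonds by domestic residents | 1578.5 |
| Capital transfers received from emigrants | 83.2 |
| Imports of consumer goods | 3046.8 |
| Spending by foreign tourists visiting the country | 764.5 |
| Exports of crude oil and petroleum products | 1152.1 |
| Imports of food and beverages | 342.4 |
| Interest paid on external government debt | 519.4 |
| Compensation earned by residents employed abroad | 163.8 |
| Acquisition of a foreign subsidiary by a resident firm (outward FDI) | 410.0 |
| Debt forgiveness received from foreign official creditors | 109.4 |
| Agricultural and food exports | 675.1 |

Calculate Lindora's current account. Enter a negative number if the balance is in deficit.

-872.1

Goods: 1152.1 + 675.1 - 3046.8 - 342.4 + 860.5 = -701.5
Services: 764.5
Primary income: 163.8 - 519.4 - 579.5 = -935.1
Current account = (-701.5) + 764.5 + (-935.1) = -872.1
(Excluded from the current account — financial account: increase in resident deposits held at foreign banks 373.1, purchases of foreign government bonds by domestic residents 1578.5, acquisition of a foreign subsidiary by a resident firm (outward FDI) 410.0; capital account: capital transfers received from emigrants 83.2, debt forgiveness received from foreign official creditors 109.4.)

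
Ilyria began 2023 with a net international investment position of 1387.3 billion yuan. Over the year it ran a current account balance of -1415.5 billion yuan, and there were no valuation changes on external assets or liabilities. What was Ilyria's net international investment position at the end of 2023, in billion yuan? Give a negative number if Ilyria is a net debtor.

With no valuation effects, change in NIIP = current account = -1415.5
End-of-year NIIP = 1387.3 + (-1415.5) = -28.2

-28.2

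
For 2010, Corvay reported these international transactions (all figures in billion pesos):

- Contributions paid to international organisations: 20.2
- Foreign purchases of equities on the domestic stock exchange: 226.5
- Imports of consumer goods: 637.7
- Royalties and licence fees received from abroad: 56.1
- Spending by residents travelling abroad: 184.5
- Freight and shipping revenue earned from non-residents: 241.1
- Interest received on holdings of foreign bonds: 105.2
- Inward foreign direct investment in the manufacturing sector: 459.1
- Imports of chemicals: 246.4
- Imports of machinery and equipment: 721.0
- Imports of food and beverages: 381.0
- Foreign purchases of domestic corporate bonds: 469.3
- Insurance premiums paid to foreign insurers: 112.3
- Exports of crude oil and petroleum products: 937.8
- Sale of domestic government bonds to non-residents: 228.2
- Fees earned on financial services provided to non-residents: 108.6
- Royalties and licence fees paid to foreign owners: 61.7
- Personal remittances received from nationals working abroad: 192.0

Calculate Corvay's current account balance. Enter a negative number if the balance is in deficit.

Goods: -637.7 + 937.8 - 721.0 - 246.4 - 381.0 = -1048.3
Services: -61.7 - 184.5 + 56.1 - 112.3 + 108.6 + 241.1 = 47.3
Primary income: 105.2
Secondary income: -20.2 + 192.0 = 171.8
Current account = (-1048.3) + 47.3 + 105.2 + 171.8 = -724.0
(Excluded from the current account — financial account: foreign purchases of equities on the domestic stock exchange 226.5, inward foreign direct investment in the manufacturing sector 459.1, foreign purchases of domestic corporate bonds 469.3, sale of domestic government bonds to non-residents 228.2.)

-724.0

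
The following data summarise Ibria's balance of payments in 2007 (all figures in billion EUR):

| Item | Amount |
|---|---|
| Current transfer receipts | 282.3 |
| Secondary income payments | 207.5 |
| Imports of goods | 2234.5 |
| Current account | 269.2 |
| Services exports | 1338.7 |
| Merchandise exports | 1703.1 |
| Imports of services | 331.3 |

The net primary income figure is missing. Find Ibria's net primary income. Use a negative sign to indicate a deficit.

-281.6

Current account = goods balance + services balance + net primary income + net secondary income
Sum of the known components = 550.8
Net primary income = CA - (known components) = 269.2 - 550.8 = -281.6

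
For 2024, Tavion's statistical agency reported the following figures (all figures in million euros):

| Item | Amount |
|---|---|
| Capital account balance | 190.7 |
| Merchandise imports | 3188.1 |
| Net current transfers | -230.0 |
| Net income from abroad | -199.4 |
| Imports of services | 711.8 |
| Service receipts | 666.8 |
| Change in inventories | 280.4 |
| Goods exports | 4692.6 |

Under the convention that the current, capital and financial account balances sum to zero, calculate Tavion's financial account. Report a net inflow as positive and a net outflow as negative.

Goods balance = 4692.6 - 3188.1 = 1504.5
Services balance = 666.8 - 711.8 = -45.0
Trade balance (goods + services) = 1504.5 + (-45.0) = 1459.5
Net primary income = -199.4
Net secondary income = -230.0
Current account = 1459.5 + (-199.4) + (-230.0) = 1030.1
Financial account = -(1030.1 + 190.7) = -1220.8

-1220.8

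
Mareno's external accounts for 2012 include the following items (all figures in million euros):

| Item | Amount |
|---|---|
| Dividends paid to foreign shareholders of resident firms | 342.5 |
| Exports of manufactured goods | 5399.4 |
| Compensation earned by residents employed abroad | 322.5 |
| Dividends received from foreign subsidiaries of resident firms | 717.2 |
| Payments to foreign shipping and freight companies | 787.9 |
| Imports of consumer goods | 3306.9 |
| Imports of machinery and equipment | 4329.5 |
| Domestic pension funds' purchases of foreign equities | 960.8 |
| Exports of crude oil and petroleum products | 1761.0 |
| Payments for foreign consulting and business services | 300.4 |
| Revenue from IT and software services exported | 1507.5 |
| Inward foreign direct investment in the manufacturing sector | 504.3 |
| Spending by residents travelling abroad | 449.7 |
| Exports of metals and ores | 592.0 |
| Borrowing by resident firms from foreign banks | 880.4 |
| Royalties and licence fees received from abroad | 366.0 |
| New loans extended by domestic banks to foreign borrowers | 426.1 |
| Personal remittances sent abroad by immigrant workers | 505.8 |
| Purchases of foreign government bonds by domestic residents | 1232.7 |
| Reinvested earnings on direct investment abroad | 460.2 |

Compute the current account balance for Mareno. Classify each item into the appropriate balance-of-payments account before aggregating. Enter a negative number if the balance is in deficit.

1103.1

Goods: 1761.0 - 3306.9 + 5399.4 - 4329.5 + 592.0 = 116.0
Services: -449.7 - 300.4 - 787.9 + 1507.5 + 366.0 = 335.5
Primary income: 460.2 + 322.5 - 342.5 + 717.2 = 1157.4
Secondary income: -505.8
Current account = 116.0 + 335.5 + 1157.4 + (-505.8) = 1103.1
(Excluded from the current account — financial account: domestic pension funds' purchases of foreign equities 960.8, inward foreign direct investment in the manufacturing sector 504.3, borrowing by resident firms from foreign banks 880.4, new loans extended by domestic banks to foreign borrowers 426.1, purchases of foreign government bonds by domestic residents 1232.7.)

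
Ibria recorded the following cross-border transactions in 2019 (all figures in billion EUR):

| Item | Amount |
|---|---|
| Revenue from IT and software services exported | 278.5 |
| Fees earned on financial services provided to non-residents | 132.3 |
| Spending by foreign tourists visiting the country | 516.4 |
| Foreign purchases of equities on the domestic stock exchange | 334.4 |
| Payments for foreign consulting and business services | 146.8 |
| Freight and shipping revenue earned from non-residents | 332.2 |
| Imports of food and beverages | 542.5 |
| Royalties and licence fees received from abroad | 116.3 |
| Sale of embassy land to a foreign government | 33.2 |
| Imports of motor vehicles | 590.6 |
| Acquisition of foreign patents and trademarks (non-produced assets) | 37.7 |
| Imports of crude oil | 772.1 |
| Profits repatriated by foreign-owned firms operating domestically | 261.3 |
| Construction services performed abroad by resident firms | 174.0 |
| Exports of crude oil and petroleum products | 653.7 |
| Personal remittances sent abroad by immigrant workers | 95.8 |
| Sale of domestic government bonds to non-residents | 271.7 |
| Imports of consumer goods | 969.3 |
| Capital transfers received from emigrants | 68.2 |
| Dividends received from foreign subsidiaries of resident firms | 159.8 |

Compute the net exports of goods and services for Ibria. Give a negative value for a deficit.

-817.9

Goods: -969.3 - 772.1 + 653.7 - 542.5 - 590.6 = -2220.8
Services: 516.4 + 132.3 - 146.8 + 278.5 + 174.0 + 116.3 + 332.2 = 1402.9
Trade balance = -2220.8 + 1402.9 = -817.9
(Excluded from the trade balance — financial account: foreign purchases of equities on the domestic stock exchange 334.4, sale of domestic government bonds to non-residents 271.7; capital account: sale of embassy land to a foreign government 33.2, acquisition of foreign patents and trademarks (non-produced assets) 37.7, capital transfers received from emigrants 68.2; primary income: profits repatriated by foreign-owned firms operating domestically 261.3, dividends received from foreign subsidiaries of resident firms 159.8; secondary income: personal remittances sent abroad by immigrant workers 95.8.)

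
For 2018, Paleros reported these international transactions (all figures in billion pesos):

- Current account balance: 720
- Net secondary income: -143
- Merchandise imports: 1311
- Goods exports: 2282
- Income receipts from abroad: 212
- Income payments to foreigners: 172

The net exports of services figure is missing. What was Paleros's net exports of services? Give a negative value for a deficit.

-148

Current account = goods balance + services balance + net primary income + net secondary income
Sum of the known components = 868
Net exports of services = CA - (known components) = 720 - 868 = -148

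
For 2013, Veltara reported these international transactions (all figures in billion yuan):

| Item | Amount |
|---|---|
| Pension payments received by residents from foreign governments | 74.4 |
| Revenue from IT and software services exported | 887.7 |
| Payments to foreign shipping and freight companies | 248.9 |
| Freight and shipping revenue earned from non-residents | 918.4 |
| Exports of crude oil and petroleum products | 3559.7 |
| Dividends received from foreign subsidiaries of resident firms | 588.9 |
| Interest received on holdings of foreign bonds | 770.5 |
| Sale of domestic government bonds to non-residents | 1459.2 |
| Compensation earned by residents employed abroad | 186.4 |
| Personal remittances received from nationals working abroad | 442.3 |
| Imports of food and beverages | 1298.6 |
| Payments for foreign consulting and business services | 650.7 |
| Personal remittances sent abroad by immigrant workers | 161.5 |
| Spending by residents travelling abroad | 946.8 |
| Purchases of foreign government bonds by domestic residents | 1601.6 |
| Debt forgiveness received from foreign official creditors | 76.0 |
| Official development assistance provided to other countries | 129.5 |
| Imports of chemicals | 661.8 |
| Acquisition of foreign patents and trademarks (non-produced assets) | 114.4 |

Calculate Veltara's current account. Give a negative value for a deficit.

Goods: 3559.7 - 661.8 - 1298.6 = 1599.3
Services: 887.7 - 650.7 + 918.4 - 946.8 - 248.9 = -40.3
Primary income: 588.9 + 770.5 + 186.4 = 1545.8
Secondary income: -161.5 + 442.3 - 129.5 + 74.4 = 225.7
Current account = 1599.3 + (-40.3) + 1545.8 + 225.7 = 3330.5
(Excluded from the current account — financial account: sale of domestic government bonds to non-residents 1459.2, purchases of foreign government bonds by domestic residents 1601.6; capital account: debt forgiveness received from foreign official creditors 76.0, acquisition of foreign patents and trademarks (non-produced assets) 114.4.)

3330.5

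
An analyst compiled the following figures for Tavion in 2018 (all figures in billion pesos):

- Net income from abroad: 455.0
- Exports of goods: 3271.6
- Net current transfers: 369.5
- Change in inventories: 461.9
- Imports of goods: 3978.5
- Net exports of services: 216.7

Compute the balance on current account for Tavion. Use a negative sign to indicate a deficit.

Goods balance = 3271.6 - 3978.5 = -706.9
Services balance = 216.7
Trade balance (goods + services) = -706.9 + 216.7 = -490.2
Net primary income = 455.0
Net secondary income = 369.5
Current account = -490.2 + 455.0 + 369.5 = 334.3

334.3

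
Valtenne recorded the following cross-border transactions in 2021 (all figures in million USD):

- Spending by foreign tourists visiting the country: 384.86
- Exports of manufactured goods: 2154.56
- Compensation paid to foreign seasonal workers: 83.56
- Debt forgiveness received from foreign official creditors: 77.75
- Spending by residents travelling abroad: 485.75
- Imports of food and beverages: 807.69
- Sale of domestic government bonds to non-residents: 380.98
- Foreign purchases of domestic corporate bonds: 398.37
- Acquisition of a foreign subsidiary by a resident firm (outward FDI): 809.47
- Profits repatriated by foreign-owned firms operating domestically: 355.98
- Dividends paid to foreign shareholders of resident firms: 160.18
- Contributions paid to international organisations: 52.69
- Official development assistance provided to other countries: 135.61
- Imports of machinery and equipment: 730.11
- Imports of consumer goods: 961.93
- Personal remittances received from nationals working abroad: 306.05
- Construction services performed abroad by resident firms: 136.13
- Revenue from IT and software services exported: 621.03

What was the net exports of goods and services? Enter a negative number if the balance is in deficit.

311.10

Goods: -807.69 + 2154.56 - 730.11 - 961.93 = -345.17
Services: 136.13 - 485.75 + 384.86 + 621.03 = 656.27
Trade balance = -345.17 + 656.27 = 311.10
(Excluded from the trade balance — primary income: compensation paid to foreign seasonal workers 83.56, profits repatriated by foreign-owned firms operating domestically 355.98, dividends paid to foreign shareholders of resident firms 160.18; capital account: debt forgiveness received from foreign official creditors 77.75; financial account: sale of domestic government bonds to non-residents 380.98, foreign purchases of domestic corporate bonds 398.37, acquisition of a foreign subsidiary by a resident firm (outward FDI) 809.47; secondary income: contributions paid to international organisations 52.69, official development assistance provided to other countries 135.61, personal remittances received from nationals working abroad 306.05.)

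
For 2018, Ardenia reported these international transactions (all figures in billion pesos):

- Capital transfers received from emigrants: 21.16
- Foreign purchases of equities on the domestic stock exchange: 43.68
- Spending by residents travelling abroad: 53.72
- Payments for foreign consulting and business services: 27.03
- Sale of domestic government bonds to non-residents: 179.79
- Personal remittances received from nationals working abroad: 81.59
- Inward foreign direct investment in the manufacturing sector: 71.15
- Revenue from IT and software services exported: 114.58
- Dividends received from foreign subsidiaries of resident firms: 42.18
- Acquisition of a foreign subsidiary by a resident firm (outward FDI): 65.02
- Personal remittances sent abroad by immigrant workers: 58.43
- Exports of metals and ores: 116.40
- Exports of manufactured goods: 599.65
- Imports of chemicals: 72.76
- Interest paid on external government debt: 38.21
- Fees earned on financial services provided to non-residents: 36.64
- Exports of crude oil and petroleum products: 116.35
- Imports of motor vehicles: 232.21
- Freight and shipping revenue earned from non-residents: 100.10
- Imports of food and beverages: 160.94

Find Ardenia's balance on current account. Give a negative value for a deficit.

564.19

Goods: -72.76 + 116.35 + 116.40 - 232.21 + 599.65 - 160.94 = 366.49
Services: -53.72 - 27.03 + 114.58 + 100.10 + 36.64 = 170.57
Primary income: 42.18 - 38.21 = 3.97
Secondary income: 81.59 - 58.43 = 23.16
Current account = 366.49 + 170.57 + 3.97 + 23.16 = 564.19
(Excluded from the current account — capital account: capital transfers received from emigrants 21.16; financial account: foreign purchases of equities on the domestic stock exchange 43.68, sale of domestic government bonds to non-residents 179.79, inward foreign direct investment in the manufacturing sector 71.15, acquisition of a foreign subsidiary by a resident firm (outward FDI) 65.02.)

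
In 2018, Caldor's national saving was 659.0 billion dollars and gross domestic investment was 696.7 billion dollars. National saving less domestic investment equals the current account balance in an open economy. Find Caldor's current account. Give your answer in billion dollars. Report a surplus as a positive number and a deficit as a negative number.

-37.7

S - I = CA (net lending to the rest of the world).
CA = S - I = 659.0 - 696.7 = -37.7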